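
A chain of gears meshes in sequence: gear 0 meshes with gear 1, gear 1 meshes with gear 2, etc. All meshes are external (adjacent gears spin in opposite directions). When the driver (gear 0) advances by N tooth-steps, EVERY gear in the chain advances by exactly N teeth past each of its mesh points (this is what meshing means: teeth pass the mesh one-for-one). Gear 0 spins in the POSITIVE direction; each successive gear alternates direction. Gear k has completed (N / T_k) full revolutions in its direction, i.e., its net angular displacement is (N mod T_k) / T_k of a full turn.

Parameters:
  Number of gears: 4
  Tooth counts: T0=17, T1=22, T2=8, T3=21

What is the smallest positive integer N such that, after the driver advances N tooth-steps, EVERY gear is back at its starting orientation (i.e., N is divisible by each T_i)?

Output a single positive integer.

Gear k returns to start when N is a multiple of T_k.
All gears at start simultaneously when N is a common multiple of [17, 22, 8, 21]; the smallest such N is lcm(17, 22, 8, 21).
Start: lcm = T0 = 17
Fold in T1=22: gcd(17, 22) = 1; lcm(17, 22) = 17 * 22 / 1 = 374 / 1 = 374
Fold in T2=8: gcd(374, 8) = 2; lcm(374, 8) = 374 * 8 / 2 = 2992 / 2 = 1496
Fold in T3=21: gcd(1496, 21) = 1; lcm(1496, 21) = 1496 * 21 / 1 = 31416 / 1 = 31416
Full cycle length = 31416

Answer: 31416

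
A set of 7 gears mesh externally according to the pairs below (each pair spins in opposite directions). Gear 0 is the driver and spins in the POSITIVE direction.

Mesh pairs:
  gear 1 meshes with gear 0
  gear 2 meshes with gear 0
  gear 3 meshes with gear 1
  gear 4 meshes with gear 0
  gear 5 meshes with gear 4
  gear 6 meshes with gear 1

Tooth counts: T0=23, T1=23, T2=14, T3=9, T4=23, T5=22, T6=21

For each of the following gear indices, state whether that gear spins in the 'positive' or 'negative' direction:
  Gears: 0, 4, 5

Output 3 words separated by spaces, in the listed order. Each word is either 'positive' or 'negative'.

Answer: positive negative positive

Derivation:
Gear 0 (driver): positive (depth 0)
  gear 1: meshes with gear 0 -> depth 1 -> negative (opposite of gear 0)
  gear 2: meshes with gear 0 -> depth 1 -> negative (opposite of gear 0)
  gear 3: meshes with gear 1 -> depth 2 -> positive (opposite of gear 1)
  gear 4: meshes with gear 0 -> depth 1 -> negative (opposite of gear 0)
  gear 5: meshes with gear 4 -> depth 2 -> positive (opposite of gear 4)
  gear 6: meshes with gear 1 -> depth 2 -> positive (opposite of gear 1)
Queried indices 0, 4, 5 -> positive, negative, positive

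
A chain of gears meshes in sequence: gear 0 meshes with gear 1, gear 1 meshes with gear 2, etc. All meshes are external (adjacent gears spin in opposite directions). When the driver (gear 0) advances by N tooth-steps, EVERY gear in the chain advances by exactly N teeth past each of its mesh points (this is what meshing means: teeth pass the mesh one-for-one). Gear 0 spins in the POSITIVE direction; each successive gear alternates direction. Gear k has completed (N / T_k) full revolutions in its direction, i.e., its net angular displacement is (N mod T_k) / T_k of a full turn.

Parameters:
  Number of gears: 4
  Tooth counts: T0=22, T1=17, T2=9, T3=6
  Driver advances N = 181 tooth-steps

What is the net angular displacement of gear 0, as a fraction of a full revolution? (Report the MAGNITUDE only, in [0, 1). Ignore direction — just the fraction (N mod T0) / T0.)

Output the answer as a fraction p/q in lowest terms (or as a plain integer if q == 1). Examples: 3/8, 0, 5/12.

Answer: 5/22

Derivation:
Chain of 4 gears, tooth counts: [22, 17, 9, 6]
  gear 0: T0=22, direction=positive, advance = 181 mod 22 = 5 teeth = 5/22 turn
  gear 1: T1=17, direction=negative, advance = 181 mod 17 = 11 teeth = 11/17 turn
  gear 2: T2=9, direction=positive, advance = 181 mod 9 = 1 teeth = 1/9 turn
  gear 3: T3=6, direction=negative, advance = 181 mod 6 = 1 teeth = 1/6 turn
Gear 0: 181 mod 22 = 5
Fraction = 5 / 22 = 5/22 (gcd(5,22)=1) = 5/22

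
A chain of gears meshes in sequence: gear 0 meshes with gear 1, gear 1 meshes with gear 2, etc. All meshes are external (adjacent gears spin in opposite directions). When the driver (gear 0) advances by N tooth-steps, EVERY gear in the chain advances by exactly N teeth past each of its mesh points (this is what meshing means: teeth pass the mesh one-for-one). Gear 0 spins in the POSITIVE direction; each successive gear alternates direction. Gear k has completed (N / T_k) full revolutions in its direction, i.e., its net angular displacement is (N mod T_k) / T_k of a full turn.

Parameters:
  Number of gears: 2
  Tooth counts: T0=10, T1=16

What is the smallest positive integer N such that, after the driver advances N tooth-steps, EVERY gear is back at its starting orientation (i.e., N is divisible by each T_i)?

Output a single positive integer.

Answer: 80

Derivation:
Gear k returns to start when N is a multiple of T_k.
All gears at start simultaneously when N is a common multiple of [10, 16]; the smallest such N is lcm(10, 16).
Start: lcm = T0 = 10
Fold in T1=16: gcd(10, 16) = 2; lcm(10, 16) = 10 * 16 / 2 = 160 / 2 = 80
Full cycle length = 80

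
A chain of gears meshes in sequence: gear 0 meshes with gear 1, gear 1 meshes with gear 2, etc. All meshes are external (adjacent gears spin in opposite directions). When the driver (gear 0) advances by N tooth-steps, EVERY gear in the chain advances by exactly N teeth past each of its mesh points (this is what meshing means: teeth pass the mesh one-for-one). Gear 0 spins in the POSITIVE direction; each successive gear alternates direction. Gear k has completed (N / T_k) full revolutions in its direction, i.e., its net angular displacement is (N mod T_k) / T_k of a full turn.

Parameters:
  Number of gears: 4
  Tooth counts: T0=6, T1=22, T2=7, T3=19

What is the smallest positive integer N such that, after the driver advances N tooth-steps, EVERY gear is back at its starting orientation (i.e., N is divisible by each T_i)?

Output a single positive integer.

Answer: 8778

Derivation:
Gear k returns to start when N is a multiple of T_k.
All gears at start simultaneously when N is a common multiple of [6, 22, 7, 19]; the smallest such N is lcm(6, 22, 7, 19).
Start: lcm = T0 = 6
Fold in T1=22: gcd(6, 22) = 2; lcm(6, 22) = 6 * 22 / 2 = 132 / 2 = 66
Fold in T2=7: gcd(66, 7) = 1; lcm(66, 7) = 66 * 7 / 1 = 462 / 1 = 462
Fold in T3=19: gcd(462, 19) = 1; lcm(462, 19) = 462 * 19 / 1 = 8778 / 1 = 8778
Full cycle length = 8778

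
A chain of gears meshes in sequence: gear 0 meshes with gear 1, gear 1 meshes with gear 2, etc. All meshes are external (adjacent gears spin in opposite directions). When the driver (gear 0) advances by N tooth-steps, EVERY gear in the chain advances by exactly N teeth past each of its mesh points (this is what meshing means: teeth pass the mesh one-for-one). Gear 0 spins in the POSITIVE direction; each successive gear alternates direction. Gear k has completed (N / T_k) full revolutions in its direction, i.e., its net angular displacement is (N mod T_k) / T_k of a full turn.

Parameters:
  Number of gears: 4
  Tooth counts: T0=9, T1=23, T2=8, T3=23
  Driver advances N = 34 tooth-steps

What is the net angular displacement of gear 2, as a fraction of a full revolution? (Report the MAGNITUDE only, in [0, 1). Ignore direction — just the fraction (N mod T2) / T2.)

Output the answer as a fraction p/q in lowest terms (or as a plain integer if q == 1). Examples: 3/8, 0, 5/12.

Chain of 4 gears, tooth counts: [9, 23, 8, 23]
  gear 0: T0=9, direction=positive, advance = 34 mod 9 = 7 teeth = 7/9 turn
  gear 1: T1=23, direction=negative, advance = 34 mod 23 = 11 teeth = 11/23 turn
  gear 2: T2=8, direction=positive, advance = 34 mod 8 = 2 teeth = 2/8 turn
  gear 3: T3=23, direction=negative, advance = 34 mod 23 = 11 teeth = 11/23 turn
Gear 2: 34 mod 8 = 2
Fraction = 2 / 8 = 1/4 (gcd(2,8)=2) = 1/4

Answer: 1/4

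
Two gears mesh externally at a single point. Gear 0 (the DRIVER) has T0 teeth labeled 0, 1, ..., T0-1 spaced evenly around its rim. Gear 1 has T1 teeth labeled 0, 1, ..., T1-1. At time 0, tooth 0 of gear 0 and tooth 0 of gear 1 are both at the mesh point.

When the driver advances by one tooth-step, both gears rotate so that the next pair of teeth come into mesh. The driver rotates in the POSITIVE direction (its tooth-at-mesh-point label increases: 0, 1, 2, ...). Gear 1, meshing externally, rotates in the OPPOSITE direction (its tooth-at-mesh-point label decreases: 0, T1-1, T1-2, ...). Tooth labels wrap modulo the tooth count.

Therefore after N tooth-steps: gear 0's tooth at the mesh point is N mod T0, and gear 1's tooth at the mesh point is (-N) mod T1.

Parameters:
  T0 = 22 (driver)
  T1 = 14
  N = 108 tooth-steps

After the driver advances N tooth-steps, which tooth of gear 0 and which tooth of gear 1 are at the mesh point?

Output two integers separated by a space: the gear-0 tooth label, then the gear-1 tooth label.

Gear 0 (driver, T0=22): tooth at mesh = N mod T0
  108 = 4 * 22 + 20, so 108 mod 22 = 20
  gear 0 tooth = 20
Gear 1 (driven, T1=14): tooth at mesh = (-N) mod T1
  108 = 7 * 14 + 10, so 108 mod 14 = 10
  (-108) mod 14 = (-10) mod 14 = 14 - 10 = 4
Mesh after 108 steps: gear-0 tooth 20 meets gear-1 tooth 4

Answer: 20 4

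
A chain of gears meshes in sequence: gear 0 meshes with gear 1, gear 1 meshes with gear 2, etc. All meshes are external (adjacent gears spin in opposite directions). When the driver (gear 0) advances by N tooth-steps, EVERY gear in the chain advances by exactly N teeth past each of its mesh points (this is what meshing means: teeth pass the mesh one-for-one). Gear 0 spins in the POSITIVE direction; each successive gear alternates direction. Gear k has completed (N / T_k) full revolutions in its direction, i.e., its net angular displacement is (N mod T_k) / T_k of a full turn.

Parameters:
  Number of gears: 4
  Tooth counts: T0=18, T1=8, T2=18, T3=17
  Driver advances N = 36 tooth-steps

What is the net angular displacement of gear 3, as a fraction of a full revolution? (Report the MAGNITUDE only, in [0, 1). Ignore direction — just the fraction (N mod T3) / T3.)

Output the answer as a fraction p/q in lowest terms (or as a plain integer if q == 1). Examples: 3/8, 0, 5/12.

Chain of 4 gears, tooth counts: [18, 8, 18, 17]
  gear 0: T0=18, direction=positive, advance = 36 mod 18 = 0 teeth = 0/18 turn
  gear 1: T1=8, direction=negative, advance = 36 mod 8 = 4 teeth = 4/8 turn
  gear 2: T2=18, direction=positive, advance = 36 mod 18 = 0 teeth = 0/18 turn
  gear 3: T3=17, direction=negative, advance = 36 mod 17 = 2 teeth = 2/17 turn
Gear 3: 36 mod 17 = 2
Fraction = 2 / 17 = 2/17 (gcd(2,17)=1) = 2/17

Answer: 2/17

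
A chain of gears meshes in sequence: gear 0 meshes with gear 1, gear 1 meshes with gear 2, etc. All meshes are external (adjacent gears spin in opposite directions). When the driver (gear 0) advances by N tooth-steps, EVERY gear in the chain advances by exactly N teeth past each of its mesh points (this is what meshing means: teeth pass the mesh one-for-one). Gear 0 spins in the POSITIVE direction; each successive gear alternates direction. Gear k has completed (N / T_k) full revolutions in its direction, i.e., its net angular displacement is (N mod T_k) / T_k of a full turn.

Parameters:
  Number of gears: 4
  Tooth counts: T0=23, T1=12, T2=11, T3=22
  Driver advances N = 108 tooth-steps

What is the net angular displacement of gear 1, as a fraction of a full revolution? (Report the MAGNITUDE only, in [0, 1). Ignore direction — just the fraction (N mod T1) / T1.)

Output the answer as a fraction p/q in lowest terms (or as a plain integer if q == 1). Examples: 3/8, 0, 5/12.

Answer: 0

Derivation:
Chain of 4 gears, tooth counts: [23, 12, 11, 22]
  gear 0: T0=23, direction=positive, advance = 108 mod 23 = 16 teeth = 16/23 turn
  gear 1: T1=12, direction=negative, advance = 108 mod 12 = 0 teeth = 0/12 turn
  gear 2: T2=11, direction=positive, advance = 108 mod 11 = 9 teeth = 9/11 turn
  gear 3: T3=22, direction=negative, advance = 108 mod 22 = 20 teeth = 20/22 turn
Gear 1: 108 mod 12 = 0
Fraction = 0 / 12 = 0/1 (gcd(0,12)=12) = 0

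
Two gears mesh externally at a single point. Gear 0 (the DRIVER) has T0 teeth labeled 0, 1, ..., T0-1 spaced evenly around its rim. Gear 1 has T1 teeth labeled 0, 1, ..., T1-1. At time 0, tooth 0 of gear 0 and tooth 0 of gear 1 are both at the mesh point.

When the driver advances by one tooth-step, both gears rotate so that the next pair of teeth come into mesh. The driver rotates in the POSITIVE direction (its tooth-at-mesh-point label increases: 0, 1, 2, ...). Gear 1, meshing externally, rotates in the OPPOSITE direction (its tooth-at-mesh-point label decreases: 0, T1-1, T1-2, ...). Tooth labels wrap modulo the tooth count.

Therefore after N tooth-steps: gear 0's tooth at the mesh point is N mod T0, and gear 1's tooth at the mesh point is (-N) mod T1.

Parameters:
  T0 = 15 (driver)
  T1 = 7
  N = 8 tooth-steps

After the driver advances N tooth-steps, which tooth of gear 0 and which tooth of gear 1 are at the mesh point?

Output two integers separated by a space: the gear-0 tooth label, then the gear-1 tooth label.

Gear 0 (driver, T0=15): tooth at mesh = N mod T0
  8 = 0 * 15 + 8, so 8 mod 15 = 8
  gear 0 tooth = 8
Gear 1 (driven, T1=7): tooth at mesh = (-N) mod T1
  8 = 1 * 7 + 1, so 8 mod 7 = 1
  (-8) mod 7 = (-1) mod 7 = 7 - 1 = 6
Mesh after 8 steps: gear-0 tooth 8 meets gear-1 tooth 6

Answer: 8 6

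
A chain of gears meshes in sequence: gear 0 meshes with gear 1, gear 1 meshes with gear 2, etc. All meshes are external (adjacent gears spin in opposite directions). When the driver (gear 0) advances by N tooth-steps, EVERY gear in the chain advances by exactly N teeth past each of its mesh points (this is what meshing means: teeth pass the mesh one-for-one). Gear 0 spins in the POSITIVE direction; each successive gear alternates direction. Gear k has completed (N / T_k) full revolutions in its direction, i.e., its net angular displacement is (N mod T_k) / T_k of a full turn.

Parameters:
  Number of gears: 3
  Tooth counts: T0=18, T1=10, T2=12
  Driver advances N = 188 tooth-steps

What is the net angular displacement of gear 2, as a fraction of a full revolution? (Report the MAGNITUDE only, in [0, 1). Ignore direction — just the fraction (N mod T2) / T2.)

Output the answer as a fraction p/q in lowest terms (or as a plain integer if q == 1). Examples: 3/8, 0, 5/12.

Answer: 2/3

Derivation:
Chain of 3 gears, tooth counts: [18, 10, 12]
  gear 0: T0=18, direction=positive, advance = 188 mod 18 = 8 teeth = 8/18 turn
  gear 1: T1=10, direction=negative, advance = 188 mod 10 = 8 teeth = 8/10 turn
  gear 2: T2=12, direction=positive, advance = 188 mod 12 = 8 teeth = 8/12 turn
Gear 2: 188 mod 12 = 8
Fraction = 8 / 12 = 2/3 (gcd(8,12)=4) = 2/3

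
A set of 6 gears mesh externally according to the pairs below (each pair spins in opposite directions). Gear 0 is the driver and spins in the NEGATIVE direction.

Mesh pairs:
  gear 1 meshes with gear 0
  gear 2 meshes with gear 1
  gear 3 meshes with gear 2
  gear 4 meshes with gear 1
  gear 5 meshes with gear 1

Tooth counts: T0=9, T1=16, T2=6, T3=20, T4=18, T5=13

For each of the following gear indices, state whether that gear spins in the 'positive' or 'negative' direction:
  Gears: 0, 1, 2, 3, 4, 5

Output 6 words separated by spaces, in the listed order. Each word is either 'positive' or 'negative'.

Answer: negative positive negative positive negative negative

Derivation:
Gear 0 (driver): negative (depth 0)
  gear 1: meshes with gear 0 -> depth 1 -> positive (opposite of gear 0)
  gear 2: meshes with gear 1 -> depth 2 -> negative (opposite of gear 1)
  gear 3: meshes with gear 2 -> depth 3 -> positive (opposite of gear 2)
  gear 4: meshes with gear 1 -> depth 2 -> negative (opposite of gear 1)
  gear 5: meshes with gear 1 -> depth 2 -> negative (opposite of gear 1)
Queried indices 0, 1, 2, 3, 4, 5 -> negative, positive, negative, positive, negative, negative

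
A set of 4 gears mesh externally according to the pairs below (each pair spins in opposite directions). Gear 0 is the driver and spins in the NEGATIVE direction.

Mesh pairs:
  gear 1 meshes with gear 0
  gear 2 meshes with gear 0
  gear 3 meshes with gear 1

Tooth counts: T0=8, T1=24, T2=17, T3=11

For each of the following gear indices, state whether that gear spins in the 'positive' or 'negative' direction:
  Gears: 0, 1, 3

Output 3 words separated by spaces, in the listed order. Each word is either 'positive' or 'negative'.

Gear 0 (driver): negative (depth 0)
  gear 1: meshes with gear 0 -> depth 1 -> positive (opposite of gear 0)
  gear 2: meshes with gear 0 -> depth 1 -> positive (opposite of gear 0)
  gear 3: meshes with gear 1 -> depth 2 -> negative (opposite of gear 1)
Queried indices 0, 1, 3 -> negative, positive, negative

Answer: negative positive negative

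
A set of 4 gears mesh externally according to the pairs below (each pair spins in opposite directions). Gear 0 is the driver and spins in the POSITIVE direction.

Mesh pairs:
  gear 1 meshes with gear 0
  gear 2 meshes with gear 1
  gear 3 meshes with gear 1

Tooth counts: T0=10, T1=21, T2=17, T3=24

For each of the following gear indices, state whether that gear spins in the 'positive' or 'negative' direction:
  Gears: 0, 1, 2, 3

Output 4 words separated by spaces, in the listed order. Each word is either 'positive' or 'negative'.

Gear 0 (driver): positive (depth 0)
  gear 1: meshes with gear 0 -> depth 1 -> negative (opposite of gear 0)
  gear 2: meshes with gear 1 -> depth 2 -> positive (opposite of gear 1)
  gear 3: meshes with gear 1 -> depth 2 -> positive (opposite of gear 1)
Queried indices 0, 1, 2, 3 -> positive, negative, positive, positive

Answer: positive negative positive positive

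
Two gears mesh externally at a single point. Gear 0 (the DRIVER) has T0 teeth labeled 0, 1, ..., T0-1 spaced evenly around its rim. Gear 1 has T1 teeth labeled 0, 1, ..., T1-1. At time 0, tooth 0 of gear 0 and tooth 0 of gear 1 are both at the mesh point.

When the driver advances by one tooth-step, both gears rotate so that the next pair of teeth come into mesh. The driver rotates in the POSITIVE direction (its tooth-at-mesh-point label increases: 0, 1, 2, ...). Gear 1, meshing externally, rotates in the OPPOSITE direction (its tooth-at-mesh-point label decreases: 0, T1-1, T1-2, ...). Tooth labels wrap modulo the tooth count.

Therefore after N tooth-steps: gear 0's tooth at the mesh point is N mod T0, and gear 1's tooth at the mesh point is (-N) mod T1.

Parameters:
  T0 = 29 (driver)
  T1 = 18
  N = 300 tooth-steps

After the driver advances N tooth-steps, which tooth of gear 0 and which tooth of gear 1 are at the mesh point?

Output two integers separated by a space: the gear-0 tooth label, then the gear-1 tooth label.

Gear 0 (driver, T0=29): tooth at mesh = N mod T0
  300 = 10 * 29 + 10, so 300 mod 29 = 10
  gear 0 tooth = 10
Gear 1 (driven, T1=18): tooth at mesh = (-N) mod T1
  300 = 16 * 18 + 12, so 300 mod 18 = 12
  (-300) mod 18 = (-12) mod 18 = 18 - 12 = 6
Mesh after 300 steps: gear-0 tooth 10 meets gear-1 tooth 6

Answer: 10 6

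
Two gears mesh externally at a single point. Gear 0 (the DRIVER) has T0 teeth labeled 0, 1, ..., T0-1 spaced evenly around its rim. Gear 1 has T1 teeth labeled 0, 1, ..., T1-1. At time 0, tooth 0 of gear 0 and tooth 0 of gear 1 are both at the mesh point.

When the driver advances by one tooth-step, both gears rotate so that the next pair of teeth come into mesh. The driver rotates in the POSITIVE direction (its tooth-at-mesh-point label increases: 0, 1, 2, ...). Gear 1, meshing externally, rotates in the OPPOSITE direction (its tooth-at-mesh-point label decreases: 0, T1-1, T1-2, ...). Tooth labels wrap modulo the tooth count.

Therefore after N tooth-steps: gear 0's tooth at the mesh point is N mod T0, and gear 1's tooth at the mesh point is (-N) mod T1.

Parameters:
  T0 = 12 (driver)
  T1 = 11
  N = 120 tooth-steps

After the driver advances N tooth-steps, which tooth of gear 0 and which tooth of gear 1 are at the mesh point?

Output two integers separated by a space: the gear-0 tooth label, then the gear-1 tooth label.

Answer: 0 1

Derivation:
Gear 0 (driver, T0=12): tooth at mesh = N mod T0
  120 = 10 * 12 + 0, so 120 mod 12 = 0
  gear 0 tooth = 0
Gear 1 (driven, T1=11): tooth at mesh = (-N) mod T1
  120 = 10 * 11 + 10, so 120 mod 11 = 10
  (-120) mod 11 = (-10) mod 11 = 11 - 10 = 1
Mesh after 120 steps: gear-0 tooth 0 meets gear-1 tooth 1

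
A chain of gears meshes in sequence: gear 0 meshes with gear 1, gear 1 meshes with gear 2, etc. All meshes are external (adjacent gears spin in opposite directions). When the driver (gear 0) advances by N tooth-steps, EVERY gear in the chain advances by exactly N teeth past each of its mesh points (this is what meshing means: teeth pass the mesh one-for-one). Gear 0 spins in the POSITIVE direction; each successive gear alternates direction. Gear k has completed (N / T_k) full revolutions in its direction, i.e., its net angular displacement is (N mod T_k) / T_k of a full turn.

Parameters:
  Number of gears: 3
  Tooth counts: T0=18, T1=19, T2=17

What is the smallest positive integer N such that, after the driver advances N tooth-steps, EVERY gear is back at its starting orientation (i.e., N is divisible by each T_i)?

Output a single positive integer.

Answer: 5814

Derivation:
Gear k returns to start when N is a multiple of T_k.
All gears at start simultaneously when N is a common multiple of [18, 19, 17]; the smallest such N is lcm(18, 19, 17).
Start: lcm = T0 = 18
Fold in T1=19: gcd(18, 19) = 1; lcm(18, 19) = 18 * 19 / 1 = 342 / 1 = 342
Fold in T2=17: gcd(342, 17) = 1; lcm(342, 17) = 342 * 17 / 1 = 5814 / 1 = 5814
Full cycle length = 5814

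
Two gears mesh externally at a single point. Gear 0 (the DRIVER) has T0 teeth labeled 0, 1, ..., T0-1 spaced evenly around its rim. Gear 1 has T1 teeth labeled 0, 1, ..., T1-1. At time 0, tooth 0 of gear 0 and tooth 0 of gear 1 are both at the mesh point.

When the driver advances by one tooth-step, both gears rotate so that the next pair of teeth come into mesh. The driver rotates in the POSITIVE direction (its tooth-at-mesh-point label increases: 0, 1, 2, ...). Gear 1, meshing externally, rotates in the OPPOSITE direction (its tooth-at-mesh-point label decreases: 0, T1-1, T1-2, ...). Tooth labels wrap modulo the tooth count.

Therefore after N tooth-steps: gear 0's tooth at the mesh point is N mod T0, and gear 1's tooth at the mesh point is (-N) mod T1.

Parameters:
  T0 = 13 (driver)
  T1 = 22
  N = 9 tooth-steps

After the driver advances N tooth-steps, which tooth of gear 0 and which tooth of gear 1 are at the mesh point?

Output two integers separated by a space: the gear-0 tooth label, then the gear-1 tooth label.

Gear 0 (driver, T0=13): tooth at mesh = N mod T0
  9 = 0 * 13 + 9, so 9 mod 13 = 9
  gear 0 tooth = 9
Gear 1 (driven, T1=22): tooth at mesh = (-N) mod T1
  9 = 0 * 22 + 9, so 9 mod 22 = 9
  (-9) mod 22 = (-9) mod 22 = 22 - 9 = 13
Mesh after 9 steps: gear-0 tooth 9 meets gear-1 tooth 13

Answer: 9 13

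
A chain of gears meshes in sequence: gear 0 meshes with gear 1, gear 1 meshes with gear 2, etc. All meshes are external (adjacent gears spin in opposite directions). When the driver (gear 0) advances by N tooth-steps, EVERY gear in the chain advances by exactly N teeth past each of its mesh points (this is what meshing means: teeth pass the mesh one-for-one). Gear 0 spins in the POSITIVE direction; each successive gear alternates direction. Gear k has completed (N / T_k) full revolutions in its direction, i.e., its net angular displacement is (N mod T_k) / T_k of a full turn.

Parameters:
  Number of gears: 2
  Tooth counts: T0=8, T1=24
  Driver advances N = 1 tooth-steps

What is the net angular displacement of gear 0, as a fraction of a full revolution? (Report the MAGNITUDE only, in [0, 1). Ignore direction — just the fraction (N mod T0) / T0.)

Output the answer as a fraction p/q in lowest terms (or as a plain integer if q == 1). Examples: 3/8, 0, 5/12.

Chain of 2 gears, tooth counts: [8, 24]
  gear 0: T0=8, direction=positive, advance = 1 mod 8 = 1 teeth = 1/8 turn
  gear 1: T1=24, direction=negative, advance = 1 mod 24 = 1 teeth = 1/24 turn
Gear 0: 1 mod 8 = 1
Fraction = 1 / 8 = 1/8 (gcd(1,8)=1) = 1/8

Answer: 1/8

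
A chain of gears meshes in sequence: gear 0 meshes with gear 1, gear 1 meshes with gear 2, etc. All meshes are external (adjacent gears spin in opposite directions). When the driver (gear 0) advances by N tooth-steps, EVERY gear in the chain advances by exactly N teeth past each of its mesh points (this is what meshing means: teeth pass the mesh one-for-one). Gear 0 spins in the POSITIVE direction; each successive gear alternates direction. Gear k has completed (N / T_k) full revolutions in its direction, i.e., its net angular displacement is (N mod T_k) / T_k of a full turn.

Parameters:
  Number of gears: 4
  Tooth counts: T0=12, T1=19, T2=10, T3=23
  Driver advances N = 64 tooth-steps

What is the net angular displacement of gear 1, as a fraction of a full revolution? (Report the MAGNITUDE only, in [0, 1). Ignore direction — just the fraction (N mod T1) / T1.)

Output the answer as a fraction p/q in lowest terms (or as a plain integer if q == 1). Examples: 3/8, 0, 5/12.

Chain of 4 gears, tooth counts: [12, 19, 10, 23]
  gear 0: T0=12, direction=positive, advance = 64 mod 12 = 4 teeth = 4/12 turn
  gear 1: T1=19, direction=negative, advance = 64 mod 19 = 7 teeth = 7/19 turn
  gear 2: T2=10, direction=positive, advance = 64 mod 10 = 4 teeth = 4/10 turn
  gear 3: T3=23, direction=negative, advance = 64 mod 23 = 18 teeth = 18/23 turn
Gear 1: 64 mod 19 = 7
Fraction = 7 / 19 = 7/19 (gcd(7,19)=1) = 7/19

Answer: 7/19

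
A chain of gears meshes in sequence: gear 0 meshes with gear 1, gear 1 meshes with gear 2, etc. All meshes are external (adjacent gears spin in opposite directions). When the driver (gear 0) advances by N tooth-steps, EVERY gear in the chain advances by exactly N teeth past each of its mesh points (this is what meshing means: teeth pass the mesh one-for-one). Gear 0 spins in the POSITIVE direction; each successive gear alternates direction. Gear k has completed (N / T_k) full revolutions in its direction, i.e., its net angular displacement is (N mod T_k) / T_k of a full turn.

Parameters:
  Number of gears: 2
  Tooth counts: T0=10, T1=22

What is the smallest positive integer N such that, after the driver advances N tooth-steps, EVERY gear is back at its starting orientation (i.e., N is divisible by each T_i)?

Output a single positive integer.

Gear k returns to start when N is a multiple of T_k.
All gears at start simultaneously when N is a common multiple of [10, 22]; the smallest such N is lcm(10, 22).
Start: lcm = T0 = 10
Fold in T1=22: gcd(10, 22) = 2; lcm(10, 22) = 10 * 22 / 2 = 220 / 2 = 110
Full cycle length = 110

Answer: 110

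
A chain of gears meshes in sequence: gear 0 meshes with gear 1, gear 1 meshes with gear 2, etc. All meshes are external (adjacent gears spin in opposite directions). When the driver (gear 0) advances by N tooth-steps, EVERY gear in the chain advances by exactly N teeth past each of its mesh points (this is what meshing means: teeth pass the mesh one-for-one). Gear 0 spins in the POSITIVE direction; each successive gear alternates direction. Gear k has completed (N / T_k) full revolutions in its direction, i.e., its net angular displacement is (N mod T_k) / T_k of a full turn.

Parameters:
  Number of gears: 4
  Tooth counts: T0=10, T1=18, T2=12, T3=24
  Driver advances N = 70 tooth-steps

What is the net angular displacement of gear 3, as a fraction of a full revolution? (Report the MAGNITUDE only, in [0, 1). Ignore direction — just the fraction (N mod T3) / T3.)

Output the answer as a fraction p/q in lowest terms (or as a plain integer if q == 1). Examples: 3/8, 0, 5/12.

Answer: 11/12

Derivation:
Chain of 4 gears, tooth counts: [10, 18, 12, 24]
  gear 0: T0=10, direction=positive, advance = 70 mod 10 = 0 teeth = 0/10 turn
  gear 1: T1=18, direction=negative, advance = 70 mod 18 = 16 teeth = 16/18 turn
  gear 2: T2=12, direction=positive, advance = 70 mod 12 = 10 teeth = 10/12 turn
  gear 3: T3=24, direction=negative, advance = 70 mod 24 = 22 teeth = 22/24 turn
Gear 3: 70 mod 24 = 22
Fraction = 22 / 24 = 11/12 (gcd(22,24)=2) = 11/12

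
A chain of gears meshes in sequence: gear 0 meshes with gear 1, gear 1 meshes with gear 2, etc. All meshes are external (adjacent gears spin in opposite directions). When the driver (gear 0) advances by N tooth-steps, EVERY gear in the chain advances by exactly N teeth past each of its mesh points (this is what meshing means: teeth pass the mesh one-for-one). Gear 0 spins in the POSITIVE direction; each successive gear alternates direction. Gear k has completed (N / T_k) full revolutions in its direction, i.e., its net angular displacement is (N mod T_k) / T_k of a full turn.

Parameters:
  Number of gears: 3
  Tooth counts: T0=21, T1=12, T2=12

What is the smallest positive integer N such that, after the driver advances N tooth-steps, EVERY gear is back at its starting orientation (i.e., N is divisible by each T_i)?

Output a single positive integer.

Answer: 84

Derivation:
Gear k returns to start when N is a multiple of T_k.
All gears at start simultaneously when N is a common multiple of [21, 12, 12]; the smallest such N is lcm(21, 12, 12).
Start: lcm = T0 = 21
Fold in T1=12: gcd(21, 12) = 3; lcm(21, 12) = 21 * 12 / 3 = 252 / 3 = 84
Fold in T2=12: gcd(84, 12) = 12; lcm(84, 12) = 84 * 12 / 12 = 1008 / 12 = 84
Full cycle length = 84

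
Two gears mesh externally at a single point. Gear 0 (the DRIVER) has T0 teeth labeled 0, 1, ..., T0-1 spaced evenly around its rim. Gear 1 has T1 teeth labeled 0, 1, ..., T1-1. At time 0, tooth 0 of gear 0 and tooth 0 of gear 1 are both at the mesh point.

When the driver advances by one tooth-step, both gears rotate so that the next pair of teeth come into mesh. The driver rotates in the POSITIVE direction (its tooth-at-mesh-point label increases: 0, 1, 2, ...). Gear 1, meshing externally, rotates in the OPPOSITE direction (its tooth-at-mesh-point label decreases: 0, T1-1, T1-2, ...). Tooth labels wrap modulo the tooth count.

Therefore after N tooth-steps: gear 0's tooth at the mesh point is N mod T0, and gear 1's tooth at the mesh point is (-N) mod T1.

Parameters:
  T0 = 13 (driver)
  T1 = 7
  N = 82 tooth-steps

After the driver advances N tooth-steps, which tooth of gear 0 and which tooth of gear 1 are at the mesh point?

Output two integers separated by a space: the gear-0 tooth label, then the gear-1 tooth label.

Gear 0 (driver, T0=13): tooth at mesh = N mod T0
  82 = 6 * 13 + 4, so 82 mod 13 = 4
  gear 0 tooth = 4
Gear 1 (driven, T1=7): tooth at mesh = (-N) mod T1
  82 = 11 * 7 + 5, so 82 mod 7 = 5
  (-82) mod 7 = (-5) mod 7 = 7 - 5 = 2
Mesh after 82 steps: gear-0 tooth 4 meets gear-1 tooth 2

Answer: 4 2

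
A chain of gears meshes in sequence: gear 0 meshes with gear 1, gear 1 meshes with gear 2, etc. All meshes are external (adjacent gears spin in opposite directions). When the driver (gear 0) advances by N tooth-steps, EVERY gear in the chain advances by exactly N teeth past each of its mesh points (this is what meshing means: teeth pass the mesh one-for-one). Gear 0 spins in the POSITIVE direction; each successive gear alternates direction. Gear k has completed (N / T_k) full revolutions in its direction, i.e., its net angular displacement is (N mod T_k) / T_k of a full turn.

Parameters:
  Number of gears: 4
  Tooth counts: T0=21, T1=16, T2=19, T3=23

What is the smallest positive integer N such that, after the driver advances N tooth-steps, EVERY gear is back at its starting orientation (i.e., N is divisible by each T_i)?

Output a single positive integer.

Gear k returns to start when N is a multiple of T_k.
All gears at start simultaneously when N is a common multiple of [21, 16, 19, 23]; the smallest such N is lcm(21, 16, 19, 23).
Start: lcm = T0 = 21
Fold in T1=16: gcd(21, 16) = 1; lcm(21, 16) = 21 * 16 / 1 = 336 / 1 = 336
Fold in T2=19: gcd(336, 19) = 1; lcm(336, 19) = 336 * 19 / 1 = 6384 / 1 = 6384
Fold in T3=23: gcd(6384, 23) = 1; lcm(6384, 23) = 6384 * 23 / 1 = 146832 / 1 = 146832
Full cycle length = 146832

Answer: 146832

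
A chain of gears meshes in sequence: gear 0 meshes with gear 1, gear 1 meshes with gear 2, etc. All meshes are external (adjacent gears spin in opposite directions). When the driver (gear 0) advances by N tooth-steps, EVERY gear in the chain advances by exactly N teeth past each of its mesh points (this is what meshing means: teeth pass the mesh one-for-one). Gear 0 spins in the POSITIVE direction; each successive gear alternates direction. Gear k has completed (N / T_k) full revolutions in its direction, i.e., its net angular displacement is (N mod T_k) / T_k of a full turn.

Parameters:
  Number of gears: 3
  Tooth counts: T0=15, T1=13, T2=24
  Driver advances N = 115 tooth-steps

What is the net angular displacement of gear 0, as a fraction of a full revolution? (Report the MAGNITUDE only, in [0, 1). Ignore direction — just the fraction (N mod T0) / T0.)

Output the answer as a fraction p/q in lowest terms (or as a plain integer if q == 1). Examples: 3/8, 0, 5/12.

Chain of 3 gears, tooth counts: [15, 13, 24]
  gear 0: T0=15, direction=positive, advance = 115 mod 15 = 10 teeth = 10/15 turn
  gear 1: T1=13, direction=negative, advance = 115 mod 13 = 11 teeth = 11/13 turn
  gear 2: T2=24, direction=positive, advance = 115 mod 24 = 19 teeth = 19/24 turn
Gear 0: 115 mod 15 = 10
Fraction = 10 / 15 = 2/3 (gcd(10,15)=5) = 2/3

Answer: 2/3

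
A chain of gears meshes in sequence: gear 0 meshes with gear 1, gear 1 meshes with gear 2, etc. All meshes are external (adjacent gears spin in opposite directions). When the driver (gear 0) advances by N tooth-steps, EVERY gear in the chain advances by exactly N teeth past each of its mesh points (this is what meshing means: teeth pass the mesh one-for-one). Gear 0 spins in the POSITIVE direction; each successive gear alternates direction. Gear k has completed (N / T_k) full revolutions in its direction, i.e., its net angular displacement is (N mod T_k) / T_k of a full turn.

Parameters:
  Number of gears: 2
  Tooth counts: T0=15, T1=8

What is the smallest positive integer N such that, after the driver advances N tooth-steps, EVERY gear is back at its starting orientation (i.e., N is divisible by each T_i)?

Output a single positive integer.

Answer: 120

Derivation:
Gear k returns to start when N is a multiple of T_k.
All gears at start simultaneously when N is a common multiple of [15, 8]; the smallest such N is lcm(15, 8).
Start: lcm = T0 = 15
Fold in T1=8: gcd(15, 8) = 1; lcm(15, 8) = 15 * 8 / 1 = 120 / 1 = 120
Full cycle length = 120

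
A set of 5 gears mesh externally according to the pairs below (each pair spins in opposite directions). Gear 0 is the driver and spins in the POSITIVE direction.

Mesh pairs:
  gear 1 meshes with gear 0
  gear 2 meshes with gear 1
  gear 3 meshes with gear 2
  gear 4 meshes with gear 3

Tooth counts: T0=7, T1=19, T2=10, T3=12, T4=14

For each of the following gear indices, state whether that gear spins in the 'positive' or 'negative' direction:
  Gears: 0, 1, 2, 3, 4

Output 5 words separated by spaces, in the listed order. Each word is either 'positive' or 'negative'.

Answer: positive negative positive negative positive

Derivation:
Gear 0 (driver): positive (depth 0)
  gear 1: meshes with gear 0 -> depth 1 -> negative (opposite of gear 0)
  gear 2: meshes with gear 1 -> depth 2 -> positive (opposite of gear 1)
  gear 3: meshes with gear 2 -> depth 3 -> negative (opposite of gear 2)
  gear 4: meshes with gear 3 -> depth 4 -> positive (opposite of gear 3)
Queried indices 0, 1, 2, 3, 4 -> positive, negative, positive, negative, positive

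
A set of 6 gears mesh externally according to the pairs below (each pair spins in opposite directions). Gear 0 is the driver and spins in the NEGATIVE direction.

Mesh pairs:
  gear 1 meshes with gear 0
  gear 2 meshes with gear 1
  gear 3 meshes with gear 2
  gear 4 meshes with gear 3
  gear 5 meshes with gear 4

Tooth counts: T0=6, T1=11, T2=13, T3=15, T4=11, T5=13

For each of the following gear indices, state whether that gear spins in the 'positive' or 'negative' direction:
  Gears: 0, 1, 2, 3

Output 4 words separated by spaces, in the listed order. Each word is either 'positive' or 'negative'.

Answer: negative positive negative positive

Derivation:
Gear 0 (driver): negative (depth 0)
  gear 1: meshes with gear 0 -> depth 1 -> positive (opposite of gear 0)
  gear 2: meshes with gear 1 -> depth 2 -> negative (opposite of gear 1)
  gear 3: meshes with gear 2 -> depth 3 -> positive (opposite of gear 2)
  gear 4: meshes with gear 3 -> depth 4 -> negative (opposite of gear 3)
  gear 5: meshes with gear 4 -> depth 5 -> positive (opposite of gear 4)
Queried indices 0, 1, 2, 3 -> negative, positive, negative, positive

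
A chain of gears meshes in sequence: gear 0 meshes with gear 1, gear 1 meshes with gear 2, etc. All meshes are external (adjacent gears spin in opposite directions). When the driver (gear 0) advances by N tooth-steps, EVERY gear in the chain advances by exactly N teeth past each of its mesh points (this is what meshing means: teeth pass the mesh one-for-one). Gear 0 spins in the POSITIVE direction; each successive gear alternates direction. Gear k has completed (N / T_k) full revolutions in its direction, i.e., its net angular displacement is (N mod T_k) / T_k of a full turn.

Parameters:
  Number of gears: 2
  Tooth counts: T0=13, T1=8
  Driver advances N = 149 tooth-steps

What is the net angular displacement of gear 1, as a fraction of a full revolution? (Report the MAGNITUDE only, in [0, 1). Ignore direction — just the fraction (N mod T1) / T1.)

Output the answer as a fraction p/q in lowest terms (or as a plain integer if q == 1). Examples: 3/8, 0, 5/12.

Answer: 5/8

Derivation:
Chain of 2 gears, tooth counts: [13, 8]
  gear 0: T0=13, direction=positive, advance = 149 mod 13 = 6 teeth = 6/13 turn
  gear 1: T1=8, direction=negative, advance = 149 mod 8 = 5 teeth = 5/8 turn
Gear 1: 149 mod 8 = 5
Fraction = 5 / 8 = 5/8 (gcd(5,8)=1) = 5/8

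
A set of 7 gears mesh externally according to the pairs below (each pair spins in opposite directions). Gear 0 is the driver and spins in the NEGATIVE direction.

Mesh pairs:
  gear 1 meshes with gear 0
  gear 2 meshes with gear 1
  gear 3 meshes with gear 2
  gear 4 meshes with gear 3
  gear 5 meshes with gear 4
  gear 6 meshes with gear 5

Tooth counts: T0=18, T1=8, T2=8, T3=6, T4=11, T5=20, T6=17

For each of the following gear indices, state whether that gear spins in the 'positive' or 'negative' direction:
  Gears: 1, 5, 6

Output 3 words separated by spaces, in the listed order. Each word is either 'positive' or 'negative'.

Answer: positive positive negative

Derivation:
Gear 0 (driver): negative (depth 0)
  gear 1: meshes with gear 0 -> depth 1 -> positive (opposite of gear 0)
  gear 2: meshes with gear 1 -> depth 2 -> negative (opposite of gear 1)
  gear 3: meshes with gear 2 -> depth 3 -> positive (opposite of gear 2)
  gear 4: meshes with gear 3 -> depth 4 -> negative (opposite of gear 3)
  gear 5: meshes with gear 4 -> depth 5 -> positive (opposite of gear 4)
  gear 6: meshes with gear 5 -> depth 6 -> negative (opposite of gear 5)
Queried indices 1, 5, 6 -> positive, positive, negative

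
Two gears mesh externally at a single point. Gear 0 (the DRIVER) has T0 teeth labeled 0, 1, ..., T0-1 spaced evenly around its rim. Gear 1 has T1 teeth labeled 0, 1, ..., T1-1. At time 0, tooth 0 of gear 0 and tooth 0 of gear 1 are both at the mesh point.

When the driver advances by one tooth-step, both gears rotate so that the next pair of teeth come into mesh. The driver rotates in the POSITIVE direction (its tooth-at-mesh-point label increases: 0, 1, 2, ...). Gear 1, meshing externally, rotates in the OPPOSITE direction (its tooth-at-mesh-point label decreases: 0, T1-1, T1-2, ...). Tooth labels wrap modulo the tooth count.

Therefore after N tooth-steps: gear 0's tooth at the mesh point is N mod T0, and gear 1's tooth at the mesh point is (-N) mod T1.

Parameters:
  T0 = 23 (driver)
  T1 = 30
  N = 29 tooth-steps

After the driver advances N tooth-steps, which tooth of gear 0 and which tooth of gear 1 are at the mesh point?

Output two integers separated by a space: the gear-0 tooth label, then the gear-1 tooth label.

Answer: 6 1

Derivation:
Gear 0 (driver, T0=23): tooth at mesh = N mod T0
  29 = 1 * 23 + 6, so 29 mod 23 = 6
  gear 0 tooth = 6
Gear 1 (driven, T1=30): tooth at mesh = (-N) mod T1
  29 = 0 * 30 + 29, so 29 mod 30 = 29
  (-29) mod 30 = (-29) mod 30 = 30 - 29 = 1
Mesh after 29 steps: gear-0 tooth 6 meets gear-1 tooth 1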